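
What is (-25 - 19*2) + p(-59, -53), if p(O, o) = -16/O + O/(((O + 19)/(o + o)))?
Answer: -258513/1180 ≈ -219.08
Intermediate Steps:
p(O, o) = -16/O + 2*O*o/(19 + O) (p(O, o) = -16/O + O/(((19 + O)/((2*o)))) = -16/O + O/(((19 + O)*(1/(2*o)))) = -16/O + O/(((19 + O)/(2*o))) = -16/O + O*(2*o/(19 + O)) = -16/O + 2*O*o/(19 + O))
(-25 - 19*2) + p(-59, -53) = (-25 - 19*2) + 2*(-152 - 8*(-59) - 53*(-59)²)/(-59*(19 - 59)) = (-25 - 38) + 2*(-1/59)*(-152 + 472 - 53*3481)/(-40) = -63 + 2*(-1/59)*(-1/40)*(-152 + 472 - 184493) = -63 + 2*(-1/59)*(-1/40)*(-184173) = -63 - 184173/1180 = -258513/1180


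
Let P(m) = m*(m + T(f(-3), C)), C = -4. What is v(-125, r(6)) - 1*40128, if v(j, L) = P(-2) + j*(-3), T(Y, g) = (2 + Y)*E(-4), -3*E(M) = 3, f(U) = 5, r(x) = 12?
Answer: -39735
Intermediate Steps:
E(M) = -1 (E(M) = -1/3*3 = -1)
T(Y, g) = -2 - Y (T(Y, g) = (2 + Y)*(-1) = -2 - Y)
P(m) = m*(-7 + m) (P(m) = m*(m + (-2 - 1*5)) = m*(m + (-2 - 5)) = m*(m - 7) = m*(-7 + m))
v(j, L) = 18 - 3*j (v(j, L) = -2*(-7 - 2) + j*(-3) = -2*(-9) - 3*j = 18 - 3*j)
v(-125, r(6)) - 1*40128 = (18 - 3*(-125)) - 1*40128 = (18 + 375) - 40128 = 393 - 40128 = -39735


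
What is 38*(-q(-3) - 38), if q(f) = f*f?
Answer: -1786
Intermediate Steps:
q(f) = f**2
38*(-q(-3) - 38) = 38*(-1*(-3)**2 - 38) = 38*(-1*9 - 38) = 38*(-9 - 38) = 38*(-47) = -1786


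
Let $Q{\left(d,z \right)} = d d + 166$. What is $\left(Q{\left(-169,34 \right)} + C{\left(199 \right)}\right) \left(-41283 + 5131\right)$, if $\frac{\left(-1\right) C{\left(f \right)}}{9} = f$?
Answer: $-973790272$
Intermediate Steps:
$C{\left(f \right)} = - 9 f$
$Q{\left(d,z \right)} = 166 + d^{2}$ ($Q{\left(d,z \right)} = d^{2} + 166 = 166 + d^{2}$)
$\left(Q{\left(-169,34 \right)} + C{\left(199 \right)}\right) \left(-41283 + 5131\right) = \left(\left(166 + \left(-169\right)^{2}\right) - 1791\right) \left(-41283 + 5131\right) = \left(\left(166 + 28561\right) - 1791\right) \left(-36152\right) = \left(28727 - 1791\right) \left(-36152\right) = 26936 \left(-36152\right) = -973790272$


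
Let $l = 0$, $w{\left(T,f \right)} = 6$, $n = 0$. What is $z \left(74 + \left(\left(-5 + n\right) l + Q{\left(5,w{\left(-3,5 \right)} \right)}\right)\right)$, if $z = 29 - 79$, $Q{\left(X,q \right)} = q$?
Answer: $-4000$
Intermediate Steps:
$z = -50$
$z \left(74 + \left(\left(-5 + n\right) l + Q{\left(5,w{\left(-3,5 \right)} \right)}\right)\right) = - 50 \left(74 + \left(\left(-5 + 0\right) 0 + 6\right)\right) = - 50 \left(74 + \left(\left(-5\right) 0 + 6\right)\right) = - 50 \left(74 + \left(0 + 6\right)\right) = - 50 \left(74 + 6\right) = \left(-50\right) 80 = -4000$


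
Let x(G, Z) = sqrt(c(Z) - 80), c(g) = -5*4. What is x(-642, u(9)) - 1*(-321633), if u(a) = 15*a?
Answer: 321633 + 10*I ≈ 3.2163e+5 + 10.0*I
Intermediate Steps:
c(g) = -20
x(G, Z) = 10*I (x(G, Z) = sqrt(-20 - 80) = sqrt(-100) = 10*I)
x(-642, u(9)) - 1*(-321633) = 10*I - 1*(-321633) = 10*I + 321633 = 321633 + 10*I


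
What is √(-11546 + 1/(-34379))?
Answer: 7*I*√278497918885/34379 ≈ 107.45*I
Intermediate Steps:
√(-11546 + 1/(-34379)) = √(-11546 - 1/34379) = √(-396939935/34379) = 7*I*√278497918885/34379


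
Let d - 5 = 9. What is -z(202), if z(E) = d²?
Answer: -196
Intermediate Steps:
d = 14 (d = 5 + 9 = 14)
z(E) = 196 (z(E) = 14² = 196)
-z(202) = -1*196 = -196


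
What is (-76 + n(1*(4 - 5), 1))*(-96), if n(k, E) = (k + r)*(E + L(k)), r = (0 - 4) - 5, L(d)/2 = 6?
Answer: 19776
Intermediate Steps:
L(d) = 12 (L(d) = 2*6 = 12)
r = -9 (r = -4 - 5 = -9)
n(k, E) = (-9 + k)*(12 + E) (n(k, E) = (k - 9)*(E + 12) = (-9 + k)*(12 + E))
(-76 + n(1*(4 - 5), 1))*(-96) = (-76 + (-108 - 9*1 + 12*(1*(4 - 5)) + 1*(1*(4 - 5))))*(-96) = (-76 + (-108 - 9 + 12*(1*(-1)) + 1*(1*(-1))))*(-96) = (-76 + (-108 - 9 + 12*(-1) + 1*(-1)))*(-96) = (-76 + (-108 - 9 - 12 - 1))*(-96) = (-76 - 130)*(-96) = -206*(-96) = 19776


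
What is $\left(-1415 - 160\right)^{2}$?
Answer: $2480625$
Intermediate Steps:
$\left(-1415 - 160\right)^{2} = \left(-1575\right)^{2} = 2480625$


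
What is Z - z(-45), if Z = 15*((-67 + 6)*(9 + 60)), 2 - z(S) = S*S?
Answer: -61112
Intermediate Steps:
z(S) = 2 - S² (z(S) = 2 - S*S = 2 - S²)
Z = -63135 (Z = 15*(-61*69) = 15*(-4209) = -63135)
Z - z(-45) = -63135 - (2 - 1*(-45)²) = -63135 - (2 - 1*2025) = -63135 - (2 - 2025) = -63135 - 1*(-2023) = -63135 + 2023 = -61112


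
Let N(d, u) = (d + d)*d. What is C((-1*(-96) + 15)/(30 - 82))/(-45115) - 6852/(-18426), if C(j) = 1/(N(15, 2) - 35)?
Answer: 257606613/692740825 ≈ 0.37187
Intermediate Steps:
N(d, u) = 2*d² (N(d, u) = (2*d)*d = 2*d²)
C(j) = 1/415 (C(j) = 1/(2*15² - 35) = 1/(2*225 - 35) = 1/(450 - 35) = 1/415)
C((-1*(-96) + 15)/(30 - 82))/(-45115) - 6852/(-18426) = (1/415)/(-45115) - 6852/(-18426) = (1/415)*(-1/45115) - 6852*(-1/18426) = -1/18722725 + 1142/3071 = 257606613/692740825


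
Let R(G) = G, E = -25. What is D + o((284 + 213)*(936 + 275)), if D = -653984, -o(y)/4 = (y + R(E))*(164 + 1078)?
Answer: -2990605040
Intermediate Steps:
o(y) = 124200 - 4968*y (o(y) = -4*(y - 25)*(164 + 1078) = -4*(-25 + y)*1242 = -4*(-31050 + 1242*y) = 124200 - 4968*y)
D + o((284 + 213)*(936 + 275)) = -653984 + (124200 - 4968*(284 + 213)*(936 + 275)) = -653984 + (124200 - 2469096*1211) = -653984 + (124200 - 4968*601867) = -653984 + (124200 - 2990075256) = -653984 - 2989951056 = -2990605040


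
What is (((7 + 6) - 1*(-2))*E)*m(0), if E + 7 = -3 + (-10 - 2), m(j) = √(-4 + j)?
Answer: -660*I ≈ -660.0*I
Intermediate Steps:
E = -22 (E = -7 + (-3 + (-10 - 2)) = -7 + (-3 - 12) = -7 - 15 = -22)
(((7 + 6) - 1*(-2))*E)*m(0) = (((7 + 6) - 1*(-2))*(-22))*√(-4 + 0) = ((13 + 2)*(-22))*√(-4) = (15*(-22))*(2*I) = -660*I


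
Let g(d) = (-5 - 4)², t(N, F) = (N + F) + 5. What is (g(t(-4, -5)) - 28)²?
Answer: 2809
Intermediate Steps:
t(N, F) = 5 + F + N (t(N, F) = (F + N) + 5 = 5 + F + N)
g(d) = 81 (g(d) = (-9)² = 81)
(g(t(-4, -5)) - 28)² = (81 - 28)² = 53² = 2809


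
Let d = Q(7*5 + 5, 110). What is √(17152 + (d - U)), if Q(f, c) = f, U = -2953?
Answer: √20145 ≈ 141.93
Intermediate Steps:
d = 40 (d = 7*5 + 5 = 35 + 5 = 40)
√(17152 + (d - U)) = √(17152 + (40 - 1*(-2953))) = √(17152 + (40 + 2953)) = √(17152 + 2993) = √20145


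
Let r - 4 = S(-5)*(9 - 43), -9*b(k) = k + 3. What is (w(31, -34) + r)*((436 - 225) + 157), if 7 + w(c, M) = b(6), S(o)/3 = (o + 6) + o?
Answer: 148672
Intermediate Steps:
S(o) = 18 + 6*o (S(o) = 3*((o + 6) + o) = 3*((6 + o) + o) = 3*(6 + 2*o) = 18 + 6*o)
b(k) = -⅓ - k/9 (b(k) = -(k + 3)/9 = -(3 + k)/9 = -⅓ - k/9)
w(c, M) = -8 (w(c, M) = -7 + (-⅓ - ⅑*6) = -7 + (-⅓ - ⅔) = -7 - 1 = -8)
r = 412 (r = 4 + (18 + 6*(-5))*(9 - 43) = 4 + (18 - 30)*(-34) = 4 - 12*(-34) = 4 + 408 = 412)
(w(31, -34) + r)*((436 - 225) + 157) = (-8 + 412)*((436 - 225) + 157) = 404*(211 + 157) = 404*368 = 148672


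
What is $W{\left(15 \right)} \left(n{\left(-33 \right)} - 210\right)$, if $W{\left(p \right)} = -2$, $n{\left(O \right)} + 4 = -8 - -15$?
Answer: $414$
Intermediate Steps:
$n{\left(O \right)} = 3$ ($n{\left(O \right)} = -4 - -7 = -4 + \left(-8 + 15\right) = -4 + 7 = 3$)
$W{\left(15 \right)} \left(n{\left(-33 \right)} - 210\right) = - 2 \left(3 - 210\right) = \left(-2\right) \left(-207\right) = 414$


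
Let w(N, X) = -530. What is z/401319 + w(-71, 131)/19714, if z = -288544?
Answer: -2950527743/3955801383 ≈ -0.74587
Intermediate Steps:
z/401319 + w(-71, 131)/19714 = -288544/401319 - 530/19714 = -288544*1/401319 - 530*1/19714 = -288544/401319 - 265/9857 = -2950527743/3955801383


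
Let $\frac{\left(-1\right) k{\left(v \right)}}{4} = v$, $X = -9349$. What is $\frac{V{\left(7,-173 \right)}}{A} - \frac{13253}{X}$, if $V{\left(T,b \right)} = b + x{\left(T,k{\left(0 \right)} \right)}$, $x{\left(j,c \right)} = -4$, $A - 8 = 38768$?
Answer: $\frac{512243555}{362516824} \approx 1.413$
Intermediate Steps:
$A = 38776$ ($A = 8 + 38768 = 38776$)
$k{\left(v \right)} = - 4 v$
$V{\left(T,b \right)} = -4 + b$ ($V{\left(T,b \right)} = b - 4 = -4 + b$)
$\frac{V{\left(7,-173 \right)}}{A} - \frac{13253}{X} = \frac{-4 - 173}{38776} - \frac{13253}{-9349} = \left(-177\right) \frac{1}{38776} - - \frac{13253}{9349} = - \frac{177}{38776} + \frac{13253}{9349} = \frac{512243555}{362516824}$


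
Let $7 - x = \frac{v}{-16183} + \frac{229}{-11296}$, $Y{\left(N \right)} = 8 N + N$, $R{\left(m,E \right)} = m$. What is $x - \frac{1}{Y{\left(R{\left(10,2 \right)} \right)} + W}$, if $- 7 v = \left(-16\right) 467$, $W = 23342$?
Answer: $\frac{26559134205425}{3748013353504} \approx 7.0862$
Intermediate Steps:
$Y{\left(N \right)} = 9 N$
$v = \frac{7472}{7}$ ($v = - \frac{\left(-16\right) 467}{7} = \left(- \frac{1}{7}\right) \left(-7472\right) = \frac{7472}{7} \approx 1067.4$)
$x = \frac{9067700293}{1279622176}$ ($x = 7 - \left(\frac{7472}{7 \left(-16183\right)} + \frac{229}{-11296}\right) = 7 - \left(\frac{7472}{7} \left(- \frac{1}{16183}\right) + 229 \left(- \frac{1}{11296}\right)\right) = 7 - \left(- \frac{7472}{113281} - \frac{229}{11296}\right) = 7 - - \frac{110345061}{1279622176} = 7 + \frac{110345061}{1279622176} = \frac{9067700293}{1279622176} \approx 7.0862$)
$x - \frac{1}{Y{\left(R{\left(10,2 \right)} \right)} + W} = \frac{9067700293}{1279622176} - \frac{1}{9 \cdot 10 + 23342} = \frac{9067700293}{1279622176} - \frac{1}{90 + 23342} = \frac{9067700293}{1279622176} - \frac{1}{23432} = \frac{26559134205425}{3748013353504}$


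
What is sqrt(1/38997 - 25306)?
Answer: I*sqrt(4276056064973)/12999 ≈ 159.08*I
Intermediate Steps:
sqrt(1/38997 - 25306) = sqrt(-986858081/38997) = I*sqrt(4276056064973)/12999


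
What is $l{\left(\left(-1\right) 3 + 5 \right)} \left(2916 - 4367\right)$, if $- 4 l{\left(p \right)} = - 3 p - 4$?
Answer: $- \frac{7255}{2} \approx -3627.5$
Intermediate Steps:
$l{\left(p \right)} = 1 + \frac{3 p}{4}$ ($l{\left(p \right)} = - \frac{- 3 p - 4}{4} = - \frac{-4 - 3 p}{4} = 1 + \frac{3 p}{4}$)
$l{\left(\left(-1\right) 3 + 5 \right)} \left(2916 - 4367\right) = \left(1 + \frac{3 \left(\left(-1\right) 3 + 5\right)}{4}\right) \left(2916 - 4367\right) = \left(1 + \frac{3 \left(-3 + 5\right)}{4}\right) \left(-1451\right) = \left(1 + \frac{3}{4} \cdot 2\right) \left(-1451\right) = \left(1 + \frac{3}{2}\right) \left(-1451\right) = \frac{5}{2} \left(-1451\right) = - \frac{7255}{2}$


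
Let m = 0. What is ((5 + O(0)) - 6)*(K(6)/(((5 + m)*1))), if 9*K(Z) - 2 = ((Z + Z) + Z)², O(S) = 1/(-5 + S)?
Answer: -652/75 ≈ -8.6933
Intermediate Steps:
K(Z) = 2/9 + Z² (K(Z) = 2/9 + ((Z + Z) + Z)²/9 = 2/9 + (2*Z + Z)²/9 = 2/9 + (3*Z)²/9 = 2/9 + (9*Z²)/9 = 2/9 + Z²)
((5 + O(0)) - 6)*(K(6)/(((5 + m)*1))) = ((5 + 1/(-5 + 0)) - 6)*((2/9 + 6²)/(((5 + 0)*1))) = ((5 + 1/(-5)) - 6)*((2/9 + 36)/((5*1))) = ((5 - ⅕) - 6)*((326/9)/5) = (24/5 - 6)*((326/9)*(⅕)) = -6/5*326/45 = -652/75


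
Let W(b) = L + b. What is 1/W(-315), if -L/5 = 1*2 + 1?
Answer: -1/330 ≈ -0.0030303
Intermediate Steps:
L = -15 (L = -5*(1*2 + 1) = -5*(2 + 1) = -5*3 = -15)
W(b) = -15 + b
1/W(-315) = 1/(-15 - 315) = 1/(-330) = -1/330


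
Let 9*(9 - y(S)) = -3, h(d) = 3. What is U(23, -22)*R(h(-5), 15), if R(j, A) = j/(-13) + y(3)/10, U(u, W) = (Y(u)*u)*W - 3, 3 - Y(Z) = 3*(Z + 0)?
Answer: 1524947/65 ≈ 23461.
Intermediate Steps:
Y(Z) = 3 - 3*Z (Y(Z) = 3 - 3*(Z + 0) = 3 - 3*Z)
y(S) = 28/3 (y(S) = 9 - 1/9*(-3) = 9 + 1/3 = 28/3)
U(u, W) = -3 + W*u*(3 - 3*u) (U(u, W) = ((3 - 3*u)*u)*W - 3 = (u*(3 - 3*u))*W - 3 = W*u*(3 - 3*u) - 3 = -3 + W*u*(3 - 3*u))
R(j, A) = 14/15 - j/13 (R(j, A) = j/(-13) + (28/3)/10 = j*(-1/13) + (28/3)*(1/10) = -j/13 + 14/15 = 14/15 - j/13)
U(23, -22)*R(h(-5), 15) = (-3 - 3*(-22)*23*(-1 + 23))*(14/15 - 1/13*3) = (-3 - 3*(-22)*23*22)*(14/15 - 3/13) = (-3 + 33396)*(137/195) = 33393*(137/195) = 1524947/65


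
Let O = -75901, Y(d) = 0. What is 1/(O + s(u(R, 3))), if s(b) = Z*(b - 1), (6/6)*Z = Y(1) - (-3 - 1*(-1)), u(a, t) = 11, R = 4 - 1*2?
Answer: -1/75881 ≈ -1.3179e-5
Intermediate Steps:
R = 2 (R = 4 - 2 = 2)
Z = 2 (Z = 0 - (-3 - 1*(-1)) = 0 - (-3 + 1) = 0 - 1*(-2) = 0 + 2 = 2)
s(b) = -2 + 2*b (s(b) = 2*(b - 1) = 2*(-1 + b) = -2 + 2*b)
1/(O + s(u(R, 3))) = 1/(-75901 + (-2 + 2*11)) = 1/(-75901 + (-2 + 22)) = 1/(-75901 + 20) = 1/(-75881) = -1/75881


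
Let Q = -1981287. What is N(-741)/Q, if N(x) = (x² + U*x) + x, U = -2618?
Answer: -829426/660429 ≈ -1.2559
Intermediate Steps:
N(x) = x² - 2617*x (N(x) = (x² - 2618*x) + x = x² - 2617*x)
N(-741)/Q = -741*(-2617 - 741)/(-1981287) = -741*(-3358)*(-1/1981287) = 2488278*(-1/1981287) = -829426/660429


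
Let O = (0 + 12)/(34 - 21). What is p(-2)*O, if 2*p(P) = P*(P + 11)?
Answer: -108/13 ≈ -8.3077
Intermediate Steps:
p(P) = P*(11 + P)/2 (p(P) = (P*(P + 11))/2 = (P*(11 + P))/2 = P*(11 + P)/2)
O = 12/13 ≈ 0.92308
p(-2)*O = ((½)*(-2)*(11 - 2))*(12/13) = ((½)*(-2)*9)*(12/13) = -9*12/13 = -108/13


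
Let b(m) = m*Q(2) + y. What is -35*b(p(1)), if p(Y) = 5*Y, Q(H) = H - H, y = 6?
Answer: -210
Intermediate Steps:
Q(H) = 0
b(m) = 6 (b(m) = m*0 + 6 = 0 + 6 = 6)
-35*b(p(1)) = -35*6 = -210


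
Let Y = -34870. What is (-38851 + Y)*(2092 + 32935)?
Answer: -2582225467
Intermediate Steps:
(-38851 + Y)*(2092 + 32935) = (-38851 - 34870)*(2092 + 32935) = -73721*35027 = -2582225467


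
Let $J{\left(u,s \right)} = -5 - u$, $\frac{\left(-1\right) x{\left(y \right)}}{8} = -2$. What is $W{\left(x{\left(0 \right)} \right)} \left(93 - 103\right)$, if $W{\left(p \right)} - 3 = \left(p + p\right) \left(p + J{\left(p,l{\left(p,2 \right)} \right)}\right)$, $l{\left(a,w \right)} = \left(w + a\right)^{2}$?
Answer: $1570$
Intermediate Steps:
$l{\left(a,w \right)} = \left(a + w\right)^{2}$
$x{\left(y \right)} = 16$ ($x{\left(y \right)} = \left(-8\right) \left(-2\right) = 16$)
$W{\left(p \right)} = 3 - 10 p$ ($W{\left(p \right)} = 3 + \left(p + p\right) \left(p - \left(5 + p\right)\right) = 3 + 2 p \left(-5\right) = 3 - 10 p$)
$W{\left(x{\left(0 \right)} \right)} \left(93 - 103\right) = \left(3 - 160\right) \left(93 - 103\right) = \left(3 - 160\right) \left(-10\right) = \left(-157\right) \left(-10\right) = 1570$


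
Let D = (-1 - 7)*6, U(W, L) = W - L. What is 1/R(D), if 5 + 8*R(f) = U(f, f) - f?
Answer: 8/43 ≈ 0.18605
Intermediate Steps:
D = -48 (D = -8*6 = -48)
R(f) = -5/8 - f/8 (R(f) = -5/8 + ((f - f) - f)/8 = -5/8 + (0 - f)/8 = -5/8 + (-f)/8 = -5/8 - f/8)
1/R(D) = 1/(-5/8 - ⅛*(-48)) = 1/(-5/8 + 6) = 1/(43/8) = 8/43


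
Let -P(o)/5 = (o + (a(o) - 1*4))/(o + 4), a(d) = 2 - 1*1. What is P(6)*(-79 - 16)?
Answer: 285/2 ≈ 142.50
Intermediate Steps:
a(d) = 1 (a(d) = 2 - 1 = 1)
P(o) = -5*(-3 + o)/(4 + o) (P(o) = -5*(o + (1 - 1*4))/(o + 4) = -5*(o + (1 - 4))/(4 + o) = -5*(o - 3)/(4 + o) = -5*(-3 + o)/(4 + o))
P(6)*(-79 - 16) = (5*(3 - 1*6)/(4 + 6))*(-79 - 16) = (5*(3 - 6)/10)*(-95) = (5*(⅒)*(-3))*(-95) = -3/2*(-95) = 285/2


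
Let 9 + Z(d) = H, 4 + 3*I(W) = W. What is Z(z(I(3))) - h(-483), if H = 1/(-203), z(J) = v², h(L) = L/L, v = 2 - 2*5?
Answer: -2031/203 ≈ -10.005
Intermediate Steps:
I(W) = -4/3 + W/3
v = -8 (v = 2 - 10 = -8)
h(L) = 1
z(J) = 64 (z(J) = (-8)² = 64)
H = -1/203 ≈ -0.0049261
Z(d) = -1828/203 (Z(d) = -9 - 1/203 = -1828/203)
Z(z(I(3))) - h(-483) = -1828/203 - 1*1 = -1828/203 - 1 = -2031/203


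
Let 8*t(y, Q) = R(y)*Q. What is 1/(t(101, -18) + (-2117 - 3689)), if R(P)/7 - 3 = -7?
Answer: -1/5743 ≈ -0.00017412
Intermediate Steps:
R(P) = -28 (R(P) = 21 + 7*(-7) = 21 - 49 = -28)
t(y, Q) = -7*Q/2 (t(y, Q) = (-28*Q)/8 = -7*Q/2)
1/(t(101, -18) + (-2117 - 3689)) = 1/(-7/2*(-18) + (-2117 - 3689)) = 1/(63 - 5806) = 1/(-5743) = -1/5743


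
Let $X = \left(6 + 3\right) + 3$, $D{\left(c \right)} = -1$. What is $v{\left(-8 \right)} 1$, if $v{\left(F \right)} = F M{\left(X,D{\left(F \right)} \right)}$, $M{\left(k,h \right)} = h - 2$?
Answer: $24$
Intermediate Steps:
$X = 12$ ($X = 9 + 3 = 12$)
$M{\left(k,h \right)} = -2 + h$ ($M{\left(k,h \right)} = h - 2 = -2 + h$)
$v{\left(F \right)} = - 3 F$ ($v{\left(F \right)} = F \left(-2 - 1\right) = F \left(-3\right) = - 3 F$)
$v{\left(-8 \right)} 1 = \left(-3\right) \left(-8\right) 1 = 24 \cdot 1 = 24$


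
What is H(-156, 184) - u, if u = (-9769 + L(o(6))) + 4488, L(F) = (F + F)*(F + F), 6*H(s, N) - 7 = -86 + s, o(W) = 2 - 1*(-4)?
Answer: 30587/6 ≈ 5097.8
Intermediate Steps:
o(W) = 6 (o(W) = 2 + 4 = 6)
H(s, N) = -79/6 + s/6 (H(s, N) = 7/6 + (-86 + s)/6 = 7/6 + (-43/3 + s/6) = -79/6 + s/6)
L(F) = 4*F² (L(F) = (2*F)*(2*F) = 4*F²)
u = -5137 (u = (-9769 + 4*6²) + 4488 = (-9769 + 4*36) + 4488 = (-9769 + 144) + 4488 = -9625 + 4488 = -5137)
H(-156, 184) - u = (-79/6 + (⅙)*(-156)) - 1*(-5137) = (-79/6 - 26) + 5137 = -235/6 + 5137 = 30587/6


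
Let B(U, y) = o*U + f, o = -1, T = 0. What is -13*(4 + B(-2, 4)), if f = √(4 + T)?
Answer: -104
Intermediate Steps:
f = 2 (f = √(4 + 0) = √4 = 2)
B(U, y) = 2 - U (B(U, y) = -U + 2 = 2 - U)
-13*(4 + B(-2, 4)) = -13*(4 + (2 - 1*(-2))) = -13*(4 + (2 + 2)) = -13*(4 + 4) = -13*8 = -104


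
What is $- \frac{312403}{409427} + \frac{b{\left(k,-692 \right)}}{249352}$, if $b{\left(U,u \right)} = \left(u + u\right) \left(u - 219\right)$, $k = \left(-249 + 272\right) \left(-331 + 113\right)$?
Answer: $\frac{54789634374}{12761430163} \approx 4.2934$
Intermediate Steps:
$k = -5014$ ($k = 23 \left(-218\right) = -5014$)
$b{\left(U,u \right)} = 2 u \left(-219 + u\right)$
$- \frac{312403}{409427} + \frac{b{\left(k,-692 \right)}}{249352} = - \frac{312403}{409427} + \frac{2 \left(-692\right) \left(-219 - 692\right)}{249352} = \left(-312403\right) \frac{1}{409427} + 2 \left(-692\right) \left(-911\right) \frac{1}{249352} = - \frac{312403}{409427} + 1260824 \cdot \frac{1}{249352} = - \frac{312403}{409427} + \frac{157603}{31169} = \frac{54789634374}{12761430163}$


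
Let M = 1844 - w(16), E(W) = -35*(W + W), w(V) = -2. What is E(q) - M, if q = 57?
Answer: -5836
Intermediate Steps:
E(W) = -70*W
M = 1846 (M = 1844 - 1*(-2) = 1844 + 2 = 1846)
E(q) - M = -70*57 - 1*1846 = -3990 - 1846 = -5836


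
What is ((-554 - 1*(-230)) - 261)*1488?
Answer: -870480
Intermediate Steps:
((-554 - 1*(-230)) - 261)*1488 = ((-554 + 230) - 261)*1488 = (-324 - 261)*1488 = -585*1488 = -870480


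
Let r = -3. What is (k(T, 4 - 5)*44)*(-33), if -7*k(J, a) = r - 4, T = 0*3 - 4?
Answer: -1452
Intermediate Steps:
T = -4 (T = 0 - 4 = -4)
k(J, a) = 1 (k(J, a) = -(-3 - 4)/7 = -1/7*(-7) = 1)
(k(T, 4 - 5)*44)*(-33) = (1*44)*(-33) = 44*(-33) = -1452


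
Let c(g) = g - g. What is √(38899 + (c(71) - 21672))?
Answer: √17227 ≈ 131.25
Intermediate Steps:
c(g) = 0
√(38899 + (c(71) - 21672)) = √(38899 + (0 - 21672)) = √(38899 - 21672) = √17227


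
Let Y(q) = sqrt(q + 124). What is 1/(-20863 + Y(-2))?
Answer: -20863/435264647 - sqrt(122)/435264647 ≈ -4.7957e-5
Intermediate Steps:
Y(q) = sqrt(124 + q)
1/(-20863 + Y(-2)) = 1/(-20863 + sqrt(124 - 2)) = 1/(-20863 + sqrt(122))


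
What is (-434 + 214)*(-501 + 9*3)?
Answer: 104280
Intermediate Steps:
(-434 + 214)*(-501 + 9*3) = -220*(-501 + 27) = -220*(-474) = 104280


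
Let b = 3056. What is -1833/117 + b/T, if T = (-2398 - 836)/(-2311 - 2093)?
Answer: 6703979/1617 ≈ 4145.9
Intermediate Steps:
T = 539/734 (T = -3234/(-4404) = -3234*(-1/4404) = 539/734 ≈ 0.73433)
-1833/117 + b/T = -1833/117 + 3056/(539/734) = -1833*1/117 + 3056*(734/539) = -47/3 + 2243104/539 = 6703979/1617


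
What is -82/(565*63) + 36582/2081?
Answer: 1301965648/74073195 ≈ 17.577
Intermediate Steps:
-82/(565*63) + 36582/2081 = -82/35595 + 36582*(1/2081) = -82*1/35595 + 36582/2081 = -82/35595 + 36582/2081 = 1301965648/74073195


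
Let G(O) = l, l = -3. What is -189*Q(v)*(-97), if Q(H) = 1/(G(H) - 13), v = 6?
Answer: -18333/16 ≈ -1145.8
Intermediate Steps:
G(O) = -3
Q(H) = -1/16 (Q(H) = 1/(-3 - 13) = 1/(-16) = -1/16)
-189*Q(v)*(-97) = -189*(-1/16)*(-97) = (189/16)*(-97) = -18333/16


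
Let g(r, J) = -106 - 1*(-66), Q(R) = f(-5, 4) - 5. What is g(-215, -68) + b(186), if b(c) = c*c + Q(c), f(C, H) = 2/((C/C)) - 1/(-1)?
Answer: 34554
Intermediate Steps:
f(C, H) = 3 (f(C, H) = 2/1 - 1*(-1) = 2*1 + 1 = 2 + 1 = 3)
Q(R) = -2 (Q(R) = 3 - 5 = -2)
g(r, J) = -40 (g(r, J) = -106 + 66 = -40)
b(c) = -2 + c**2 (b(c) = c*c - 2 = c**2 - 2 = -2 + c**2)
g(-215, -68) + b(186) = -40 + (-2 + 186**2) = -40 + (-2 + 34596) = -40 + 34594 = 34554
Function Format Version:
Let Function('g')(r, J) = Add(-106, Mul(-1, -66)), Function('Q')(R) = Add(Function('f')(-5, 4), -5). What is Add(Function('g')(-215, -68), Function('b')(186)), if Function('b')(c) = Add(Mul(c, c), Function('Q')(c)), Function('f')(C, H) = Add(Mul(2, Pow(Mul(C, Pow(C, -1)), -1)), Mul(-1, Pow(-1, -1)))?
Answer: 34554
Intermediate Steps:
Function('f')(C, H) = 3 (Function('f')(C, H) = Add(Mul(2, Pow(1, -1)), Mul(-1, -1)) = Add(Mul(2, 1), 1) = Add(2, 1) = 3)
Function('Q')(R) = -2 (Function('Q')(R) = Add(3, -5) = -2)
Function('g')(r, J) = -40 (Function('g')(r, J) = Add(-106, 66) = -40)
Function('b')(c) = Add(-2, Pow(c, 2)) (Function('b')(c) = Add(Mul(c, c), -2) = Add(Pow(c, 2), -2) = Add(-2, Pow(c, 2)))
Add(Function('g')(-215, -68), Function('b')(186)) = Add(-40, Add(-2, Pow(186, 2))) = Add(-40, Add(-2, 34596)) = Add(-40, 34594) = 34554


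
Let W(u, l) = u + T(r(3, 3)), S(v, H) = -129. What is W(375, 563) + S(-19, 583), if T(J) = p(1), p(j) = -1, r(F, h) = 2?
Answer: 245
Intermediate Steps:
T(J) = -1
W(u, l) = -1 + u (W(u, l) = u - 1 = -1 + u)
W(375, 563) + S(-19, 583) = (-1 + 375) - 129 = 374 - 129 = 245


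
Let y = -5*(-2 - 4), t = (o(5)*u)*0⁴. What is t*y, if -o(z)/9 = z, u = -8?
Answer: 0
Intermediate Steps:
o(z) = -9*z
t = 0 (t = (-9*5*(-8))*0⁴ = -45*(-8)*0 = 360*0 = 0)
y = 30 (y = -5*(-6) = 30)
t*y = 0*30 = 0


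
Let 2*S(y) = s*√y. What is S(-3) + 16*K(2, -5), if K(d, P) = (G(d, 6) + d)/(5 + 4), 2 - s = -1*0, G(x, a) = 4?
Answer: 32/3 + I*√3 ≈ 10.667 + 1.732*I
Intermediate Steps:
s = 2 (s = 2 - (-1)*0 = 2 - 1*0 = 2 + 0 = 2)
K(d, P) = 4/9 + d/9 (K(d, P) = (4 + d)/(5 + 4) = (4 + d)/9 = (4 + d)*(⅑) = 4/9 + d/9)
S(y) = √y (S(y) = (2*√y)/2 = √y)
S(-3) + 16*K(2, -5) = √(-3) + 16*(4/9 + (⅑)*2) = I*√3 + 16*(4/9 + 2/9) = I*√3 + 16*(⅔) = I*√3 + 32/3 = 32/3 + I*√3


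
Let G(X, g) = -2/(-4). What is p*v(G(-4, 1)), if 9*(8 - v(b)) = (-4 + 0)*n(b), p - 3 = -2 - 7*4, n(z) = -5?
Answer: -156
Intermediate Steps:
G(X, g) = ½ (G(X, g) = -2*(-¼) = ½)
p = -27 (p = 3 + (-2 - 7*4) = 3 + (-2 - 28) = 3 - 30 = -27)
v(b) = 52/9 (v(b) = 8 - (-4 + 0)*(-5)/9 = 8 - (-4)*(-5)/9 = 8 - ⅑*20 = 8 - 20/9 = 52/9)
p*v(G(-4, 1)) = -27*52/9 = -156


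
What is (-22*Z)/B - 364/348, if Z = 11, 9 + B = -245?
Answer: -1030/11049 ≈ -0.093221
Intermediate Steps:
B = -254 (B = -9 - 245 = -254)
(-22*Z)/B - 364/348 = -22*11/(-254) - 364/348 = -242*(-1/254) - 364*1/348 = 121/127 - 91/87 = -1030/11049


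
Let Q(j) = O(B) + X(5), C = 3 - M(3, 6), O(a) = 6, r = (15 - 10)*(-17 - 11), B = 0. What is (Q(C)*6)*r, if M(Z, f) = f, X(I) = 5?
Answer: -9240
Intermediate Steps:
r = -140 (r = 5*(-28) = -140)
C = -3 (C = 3 - 1*6 = 3 - 6 = -3)
Q(j) = 11 (Q(j) = 6 + 5 = 11)
(Q(C)*6)*r = (11*6)*(-140) = 66*(-140) = -9240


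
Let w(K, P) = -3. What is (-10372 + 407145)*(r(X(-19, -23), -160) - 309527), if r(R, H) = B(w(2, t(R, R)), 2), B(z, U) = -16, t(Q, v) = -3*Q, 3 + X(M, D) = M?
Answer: -122818304739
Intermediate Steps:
X(M, D) = -3 + M
r(R, H) = -16
(-10372 + 407145)*(r(X(-19, -23), -160) - 309527) = (-10372 + 407145)*(-16 - 309527) = 396773*(-309543) = -122818304739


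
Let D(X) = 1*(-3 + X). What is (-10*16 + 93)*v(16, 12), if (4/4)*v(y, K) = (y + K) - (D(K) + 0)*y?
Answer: 7772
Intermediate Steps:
D(X) = -3 + X
v(y, K) = K + y - y*(-3 + K) (v(y, K) = (y + K) - ((-3 + K) + 0)*y = (K + y) - (-3 + K)*y = (K + y) - y*(-3 + K) = K + y - y*(-3 + K))
(-10*16 + 93)*v(16, 12) = (-10*16 + 93)*(12 + 16 - 1*16*(-3 + 12)) = (-160 + 93)*(12 + 16 - 1*16*9) = -67*(12 + 16 - 144) = -67*(-116) = 7772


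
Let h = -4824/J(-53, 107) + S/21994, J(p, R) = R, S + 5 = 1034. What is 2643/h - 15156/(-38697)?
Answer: -3795017089850/65102452607 ≈ -58.293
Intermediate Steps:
S = 1029 (S = -5 + 1034 = 1029)
h = -15141279/336194 (h = -4824/107 + 1029/21994 = -4824*1/107 + 1029*(1/21994) = -4824/107 + 147/3142 = -15141279/336194 ≈ -45.037)
2643/h - 15156/(-38697) = 2643/(-15141279/336194) - 15156/(-38697) = 2643*(-336194/15141279) - 15156*(-1/38697) = -296186914/5047093 + 5052/12899 = -3795017089850/65102452607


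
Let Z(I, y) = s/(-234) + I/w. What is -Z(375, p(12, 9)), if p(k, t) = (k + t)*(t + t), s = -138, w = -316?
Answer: 7357/12324 ≈ 0.59696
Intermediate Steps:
p(k, t) = 2*t*(k + t) (p(k, t) = (k + t)*(2*t) = 2*t*(k + t))
Z(I, y) = 23/39 - I/316 (Z(I, y) = -138/(-234) + I/(-316) = -138*(-1/234) + I*(-1/316) = 23/39 - I/316)
-Z(375, p(12, 9)) = -(23/39 - 1/316*375) = -(23/39 - 375/316) = -1*(-7357/12324) = 7357/12324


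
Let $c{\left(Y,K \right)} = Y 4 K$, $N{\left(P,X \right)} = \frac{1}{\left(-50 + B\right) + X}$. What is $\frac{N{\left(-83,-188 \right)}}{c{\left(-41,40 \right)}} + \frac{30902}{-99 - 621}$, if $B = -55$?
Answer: $- \frac{742451443}{17298720} \approx -42.919$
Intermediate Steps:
$N{\left(P,X \right)} = \frac{1}{-105 + X}$ ($N{\left(P,X \right)} = \frac{1}{\left(-50 - 55\right) + X} = \frac{1}{-105 + X}$)
$c{\left(Y,K \right)} = 4 K Y$ ($c{\left(Y,K \right)} = 4 Y K = 4 K Y$)
$\frac{N{\left(-83,-188 \right)}}{c{\left(-41,40 \right)}} + \frac{30902}{-99 - 621} = \frac{1}{\left(-105 - 188\right) 4 \cdot 40 \left(-41\right)} + \frac{30902}{-99 - 621} = \frac{1}{\left(-293\right) \left(-6560\right)} + \frac{30902}{-99 - 621} = \left(- \frac{1}{293}\right) \left(- \frac{1}{6560}\right) + \frac{30902}{-720} = \frac{1}{1922080} + 30902 \left(- \frac{1}{720}\right) = \frac{1}{1922080} - \frac{15451}{360} = - \frac{742451443}{17298720}$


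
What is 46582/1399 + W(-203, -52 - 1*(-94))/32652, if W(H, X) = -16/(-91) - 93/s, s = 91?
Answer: 19772925643/593841924 ≈ 33.297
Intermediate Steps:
W(H, X) = -11/13 (W(H, X) = -16/(-91) - 93/91 = -16*(-1/91) - 93*1/91 = 16/91 - 93/91 = -11/13)
46582/1399 + W(-203, -52 - 1*(-94))/32652 = 46582/1399 - 11/13/32652 = 46582*(1/1399) - 11/13*1/32652 = 46582/1399 - 11/424476 = 19772925643/593841924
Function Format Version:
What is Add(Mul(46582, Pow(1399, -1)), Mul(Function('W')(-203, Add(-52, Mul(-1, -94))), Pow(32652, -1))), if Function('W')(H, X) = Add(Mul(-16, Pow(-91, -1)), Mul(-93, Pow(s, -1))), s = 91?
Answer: Rational(19772925643, 593841924) ≈ 33.297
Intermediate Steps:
Function('W')(H, X) = Rational(-11, 13) (Function('W')(H, X) = Add(Mul(-16, Pow(-91, -1)), Mul(-93, Pow(91, -1))) = Add(Mul(-16, Rational(-1, 91)), Mul(-93, Rational(1, 91))) = Add(Rational(16, 91), Rational(-93, 91)) = Rational(-11, 13))
Add(Mul(46582, Pow(1399, -1)), Mul(Function('W')(-203, Add(-52, Mul(-1, -94))), Pow(32652, -1))) = Add(Mul(46582, Pow(1399, -1)), Mul(Rational(-11, 13), Pow(32652, -1))) = Add(Mul(46582, Rational(1, 1399)), Mul(Rational(-11, 13), Rational(1, 32652))) = Add(Rational(46582, 1399), Rational(-11, 424476)) = Rational(19772925643, 593841924)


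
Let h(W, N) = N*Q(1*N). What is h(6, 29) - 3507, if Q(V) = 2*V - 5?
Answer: -1970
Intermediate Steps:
Q(V) = -5 + 2*V
h(W, N) = N*(-5 + 2*N) (h(W, N) = N*(-5 + 2*(1*N)) = N*(-5 + 2*N))
h(6, 29) - 3507 = 29*(-5 + 2*29) - 3507 = 29*(-5 + 58) - 3507 = 29*53 - 3507 = 1537 - 3507 = -1970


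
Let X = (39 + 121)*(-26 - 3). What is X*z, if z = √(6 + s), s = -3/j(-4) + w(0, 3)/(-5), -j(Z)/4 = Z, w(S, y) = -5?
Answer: -1160*√109 ≈ -12111.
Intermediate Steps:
X = -4640 (X = 160*(-29) = -4640)
j(Z) = -4*Z
s = 13/16 (s = -3/((-4*(-4))) - 5/(-5) = -3/16 - 5*(-⅕) = -3*1/16 + 1 = -3/16 + 1 = 13/16 ≈ 0.81250)
z = √109/4 (z = √(6 + 13/16) = √(109/16) = √109/4 ≈ 2.6101)
X*z = -1160*√109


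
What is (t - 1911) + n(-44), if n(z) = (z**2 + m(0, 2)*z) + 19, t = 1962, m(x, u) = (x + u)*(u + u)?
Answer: 1654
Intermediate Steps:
m(x, u) = 2*u*(u + x) (m(x, u) = (u + x)*(2*u) = 2*u*(u + x))
n(z) = 19 + z**2 + 8*z (n(z) = (z**2 + (2*2*(2 + 0))*z) + 19 = (z**2 + (2*2*2)*z) + 19 = (z**2 + 8*z) + 19 = 19 + z**2 + 8*z)
(t - 1911) + n(-44) = (1962 - 1911) + (19 + (-44)**2 + 8*(-44)) = 51 + (19 + 1936 - 352) = 51 + 1603 = 1654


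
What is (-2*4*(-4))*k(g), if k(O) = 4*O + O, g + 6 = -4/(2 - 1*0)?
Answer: -1280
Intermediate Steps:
g = -8 (g = -6 - 4/(2 - 1*0) = -6 - 4/(2 + 0) = -6 - 4/2 = -6 - 4*½ = -6 - 2 = -8)
k(O) = 5*O
(-2*4*(-4))*k(g) = (-2*4*(-4))*(5*(-8)) = -8*(-4)*(-40) = 32*(-40) = -1280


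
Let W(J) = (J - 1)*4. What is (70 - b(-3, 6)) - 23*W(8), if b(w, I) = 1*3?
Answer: -577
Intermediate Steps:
b(w, I) = 3
W(J) = -4 + 4*J (W(J) = (-1 + J)*4 = -4 + 4*J)
(70 - b(-3, 6)) - 23*W(8) = (70 - 1*3) - 23*(-4 + 4*8) = (70 - 3) - 23*(-4 + 32) = 67 - 23*28 = 67 - 644 = -577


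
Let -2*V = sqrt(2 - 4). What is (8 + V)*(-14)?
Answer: -112 + 7*I*sqrt(2) ≈ -112.0 + 9.8995*I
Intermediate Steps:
V = -I*sqrt(2)/2 (V = -sqrt(2 - 4)/2 = -I*sqrt(2)/2 ≈ -0.70711*I)
(8 + V)*(-14) = (8 - I*sqrt(2)/2)*(-14) = -112 + 7*I*sqrt(2)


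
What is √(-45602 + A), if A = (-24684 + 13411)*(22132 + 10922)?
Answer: 4*I*√23291459 ≈ 19305.0*I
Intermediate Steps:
A = -372617742 (A = -11273*33054 = -372617742)
√(-45602 + A) = √(-45602 - 372617742) = √(-372663344) = 4*I*√23291459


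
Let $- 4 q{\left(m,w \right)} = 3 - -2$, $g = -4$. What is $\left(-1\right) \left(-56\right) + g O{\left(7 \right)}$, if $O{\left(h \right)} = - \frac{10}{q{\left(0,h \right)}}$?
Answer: $24$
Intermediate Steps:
$q{\left(m,w \right)} = - \frac{5}{4}$ ($q{\left(m,w \right)} = - \frac{3 - -2}{4} = - \frac{3 + 2}{4} = \left(- \frac{1}{4}\right) 5 = - \frac{5}{4}$)
$O{\left(h \right)} = 8$ ($O{\left(h \right)} = - \frac{10}{- \frac{5}{4}} = \left(-10\right) \left(- \frac{4}{5}\right) = 8$)
$\left(-1\right) \left(-56\right) + g O{\left(7 \right)} = \left(-1\right) \left(-56\right) - 32 = 56 - 32 = 24$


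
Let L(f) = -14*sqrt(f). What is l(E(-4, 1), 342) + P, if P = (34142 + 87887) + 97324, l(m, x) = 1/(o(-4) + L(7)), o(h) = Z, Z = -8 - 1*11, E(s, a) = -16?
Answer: 221765902/1011 - 14*sqrt(7)/1011 ≈ 2.1935e+5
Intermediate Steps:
Z = -19 (Z = -8 - 11 = -19)
o(h) = -19
l(m, x) = 1/(-19 - 14*sqrt(7))
P = 219353 (P = 122029 + 97324 = 219353)
l(E(-4, 1), 342) + P = (19/1011 - 14*sqrt(7)/1011) + 219353 = 221765902/1011 - 14*sqrt(7)/1011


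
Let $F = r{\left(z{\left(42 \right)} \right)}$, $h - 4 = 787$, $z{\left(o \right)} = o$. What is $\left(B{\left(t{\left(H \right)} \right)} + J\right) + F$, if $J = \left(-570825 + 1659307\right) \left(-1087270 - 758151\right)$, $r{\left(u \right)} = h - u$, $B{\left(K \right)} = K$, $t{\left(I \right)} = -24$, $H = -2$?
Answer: $-2008707540197$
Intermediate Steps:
$h = 791$ ($h = 4 + 787 = 791$)
$r{\left(u \right)} = 791 - u$
$F = 749$ ($F = 791 - 42 = 749$)
$J = -2008707540922$ ($J = 1088482 \left(-1845421\right) = -2008707540922$)
$\left(B{\left(t{\left(H \right)} \right)} + J\right) + F = \left(-24 - 2008707540922\right) + 749 = -2008707540946 + 749 = -2008707540197$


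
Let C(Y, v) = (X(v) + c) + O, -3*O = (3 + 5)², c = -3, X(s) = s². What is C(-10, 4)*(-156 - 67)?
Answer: 5575/3 ≈ 1858.3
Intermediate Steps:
O = -64/3 (O = -(3 + 5)²/3 = -⅓*8² = -⅓*64 = -64/3 ≈ -21.333)
C(Y, v) = -73/3 + v² (C(Y, v) = (v² - 3) - 64/3 = (-3 + v²) - 64/3 = -73/3 + v²)
C(-10, 4)*(-156 - 67) = (-73/3 + 4²)*(-156 - 67) = (-73/3 + 16)*(-223) = -25/3*(-223) = 5575/3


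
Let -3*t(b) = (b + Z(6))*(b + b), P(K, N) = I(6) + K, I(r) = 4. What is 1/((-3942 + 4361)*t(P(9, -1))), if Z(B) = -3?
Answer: -3/108940 ≈ -2.7538e-5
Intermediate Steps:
P(K, N) = 4 + K
t(b) = -2*b*(-3 + b)/3 (t(b) = -(b - 3)*(b + b)/3 = -(-3 + b)*2*b/3 = -2*b*(-3 + b)/3)
1/((-3942 + 4361)*t(P(9, -1))) = 1/((-3942 + 4361)*((2*(4 + 9)*(3 - (4 + 9))/3))) = 1/(419*(((⅔)*13*(3 - 1*13)))) = 1/(419*(((⅔)*13*(3 - 13)))) = 1/(419*(((⅔)*13*(-10)))) = 1/(419*(-260/3)) = (1/419)*(-3/260) = -3/108940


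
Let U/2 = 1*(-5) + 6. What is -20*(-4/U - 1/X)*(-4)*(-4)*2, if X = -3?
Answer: 3200/3 ≈ 1066.7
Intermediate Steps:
U = 2 (U = 2*(1*(-5) + 6) = 2*(-5 + 6) = 2*1 = 2)
-20*(-4/U - 1/X)*(-4)*(-4)*2 = -20*(-4/2 - 1/(-3))*(-4)*(-4)*2 = -20*(-4*1/2 - 1*(-1/3))*(-4)*(-4)*2 = -20*(-2 + 1/3)*(-4)*(-4)*2 = -20*(-5/3*(-4))*(-4)*2 = -400*(-4)/3*2 = -20*(-80/3)*2 = (1600/3)*2 = 3200/3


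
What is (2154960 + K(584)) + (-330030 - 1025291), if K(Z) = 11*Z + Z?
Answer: 806647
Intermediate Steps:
K(Z) = 12*Z
(2154960 + K(584)) + (-330030 - 1025291) = (2154960 + 12*584) + (-330030 - 1025291) = (2154960 + 7008) - 1355321 = 2161968 - 1355321 = 806647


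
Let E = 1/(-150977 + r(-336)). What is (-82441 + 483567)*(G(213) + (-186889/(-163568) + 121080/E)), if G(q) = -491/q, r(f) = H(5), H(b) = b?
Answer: -127731374248400252092873/17419992 ≈ -7.3325e+15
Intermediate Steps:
r(f) = 5
E = -1/150972 (E = 1/(-150977 + 5) = 1/(-150972) = -1/150972 ≈ -6.6237e-6)
(-82441 + 483567)*(G(213) + (-186889/(-163568) + 121080/E)) = (-82441 + 483567)*(-491/213 + (-186889/(-163568) + 121080/(-1/150972))) = 401126*(-491*1/213 + (-186889*(-1/163568) + 121080*(-150972))) = 401126*(-491/213 + (186889/163568 - 18279689760)) = 401126*(-491/213 - 2989972294476791/163568) = 401126*(-636864098803868371/34839984) = -127731374248400252092873/17419992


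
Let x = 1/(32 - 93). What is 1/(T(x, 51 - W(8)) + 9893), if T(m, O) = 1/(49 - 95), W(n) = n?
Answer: 46/455077 ≈ 0.00010108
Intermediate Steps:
x = -1/61 (x = 1/(-61) = -1/61 ≈ -0.016393)
T(m, O) = -1/46 (T(m, O) = 1/(-46) = -1/46)
1/(T(x, 51 - W(8)) + 9893) = 1/(-1/46 + 9893) = 1/(455077/46) = 46/455077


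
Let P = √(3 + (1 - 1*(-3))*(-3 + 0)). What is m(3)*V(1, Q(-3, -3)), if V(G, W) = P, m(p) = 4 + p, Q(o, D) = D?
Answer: 21*I ≈ 21.0*I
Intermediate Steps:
P = 3*I (P = √(3 + (1 + 3)*(-3)) = √(3 + 4*(-3)) = √(3 - 12) = √(-9) = 3*I ≈ 3.0*I)
V(G, W) = 3*I
m(3)*V(1, Q(-3, -3)) = (4 + 3)*(3*I) = 7*(3*I) = 21*I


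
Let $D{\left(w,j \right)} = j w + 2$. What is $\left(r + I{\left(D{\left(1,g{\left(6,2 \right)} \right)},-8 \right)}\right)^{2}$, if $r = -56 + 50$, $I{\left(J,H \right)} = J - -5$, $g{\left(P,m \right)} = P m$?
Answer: $169$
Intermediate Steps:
$D{\left(w,j \right)} = 2 + j w$
$I{\left(J,H \right)} = 5 + J$ ($I{\left(J,H \right)} = J + 5 = 5 + J$)
$r = -6$
$\left(r + I{\left(D{\left(1,g{\left(6,2 \right)} \right)},-8 \right)}\right)^{2} = \left(-6 + \left(5 + \left(2 + 6 \cdot 2 \cdot 1\right)\right)\right)^{2} = \left(-6 + \left(5 + \left(2 + 12 \cdot 1\right)\right)\right)^{2} = \left(-6 + \left(5 + \left(2 + 12\right)\right)\right)^{2} = \left(-6 + \left(5 + 14\right)\right)^{2} = \left(-6 + 19\right)^{2} = 13^{2} = 169$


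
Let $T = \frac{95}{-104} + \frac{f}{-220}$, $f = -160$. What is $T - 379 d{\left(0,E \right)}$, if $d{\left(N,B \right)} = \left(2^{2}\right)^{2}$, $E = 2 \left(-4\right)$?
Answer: $- \frac{6937429}{1144} \approx -6064.2$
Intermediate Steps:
$T = - \frac{213}{1144}$ ($T = \frac{95}{-104} - \frac{160}{-220} = 95 \left(- \frac{1}{104}\right) - - \frac{8}{11} = - \frac{95}{104} + \frac{8}{11} = - \frac{213}{1144} \approx -0.18619$)
$E = -8$
$d{\left(N,B \right)} = 16$ ($d{\left(N,B \right)} = 4^{2} = 16$)
$T - 379 d{\left(0,E \right)} = - \frac{213}{1144} - 6064 = - \frac{6937429}{1144}$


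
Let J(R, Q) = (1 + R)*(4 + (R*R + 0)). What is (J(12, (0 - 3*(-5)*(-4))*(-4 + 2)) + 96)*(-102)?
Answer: -206040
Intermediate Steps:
J(R, Q) = (1 + R)*(4 + R²) (J(R, Q) = (1 + R)*(4 + (R² + 0)) = (1 + R)*(4 + R²))
(J(12, (0 - 3*(-5)*(-4))*(-4 + 2)) + 96)*(-102) = ((4 + 12² + 12³ + 4*12) + 96)*(-102) = ((4 + 144 + 1728 + 48) + 96)*(-102) = (1924 + 96)*(-102) = 2020*(-102) = -206040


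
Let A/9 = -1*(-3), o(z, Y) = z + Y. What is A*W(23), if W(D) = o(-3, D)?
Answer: 540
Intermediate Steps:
o(z, Y) = Y + z
A = 27 (A = 9*(-1*(-3)) = 9*3 = 27)
W(D) = -3 + D (W(D) = D - 3 = -3 + D)
A*W(23) = 27*(-3 + 23) = 27*20 = 540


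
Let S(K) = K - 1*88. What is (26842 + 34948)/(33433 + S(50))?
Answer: 12358/6679 ≈ 1.8503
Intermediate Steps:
S(K) = -88 + K (S(K) = K - 88 = -88 + K)
(26842 + 34948)/(33433 + S(50)) = (26842 + 34948)/(33433 + (-88 + 50)) = 61790/(33433 - 38) = 61790/33395 = 61790*(1/33395) = 12358/6679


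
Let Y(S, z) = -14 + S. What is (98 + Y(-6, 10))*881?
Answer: 68718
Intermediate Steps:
(98 + Y(-6, 10))*881 = (98 + (-14 - 6))*881 = (98 - 20)*881 = 78*881 = 68718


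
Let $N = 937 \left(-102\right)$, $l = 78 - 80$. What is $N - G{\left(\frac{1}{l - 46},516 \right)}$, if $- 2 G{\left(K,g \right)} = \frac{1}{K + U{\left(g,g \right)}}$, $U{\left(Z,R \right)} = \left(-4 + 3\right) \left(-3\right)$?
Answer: $- \frac{13667058}{143} \approx -95574.0$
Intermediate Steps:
$l = -2$
$U{\left(Z,R \right)} = 3$ ($U{\left(Z,R \right)} = \left(-1\right) \left(-3\right) = 3$)
$N = -95574$
$G{\left(K,g \right)} = - \frac{1}{2 \left(3 + K\right)}$ ($G{\left(K,g \right)} = - \frac{1}{2 \left(K + 3\right)} = - \frac{1}{2 \left(3 + K\right)}$)
$N - G{\left(\frac{1}{l - 46},516 \right)} = -95574 - - \frac{1}{6 + \frac{2}{-2 - 46}} = -95574 - - \frac{1}{6 + \frac{2}{-48}} = -95574 - - \frac{1}{6 + 2 \left(- \frac{1}{48}\right)} = -95574 - - \frac{1}{6 - \frac{1}{24}} = -95574 - - \frac{1}{\frac{143}{24}} = -95574 - \left(-1\right) \frac{24}{143} = -95574 - - \frac{24}{143} = -95574 + \frac{24}{143} = - \frac{13667058}{143}$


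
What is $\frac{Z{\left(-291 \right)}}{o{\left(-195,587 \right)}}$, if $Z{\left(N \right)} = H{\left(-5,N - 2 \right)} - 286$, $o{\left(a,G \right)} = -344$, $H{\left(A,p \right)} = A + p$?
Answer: $\frac{73}{43} \approx 1.6977$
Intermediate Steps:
$Z{\left(N \right)} = -293 + N$ ($Z{\left(N \right)} = \left(-5 + \left(N - 2\right)\right) - 286 = \left(-5 + \left(-2 + N\right)\right) - 286 = \left(-7 + N\right) - 286 = -293 + N$)
$\frac{Z{\left(-291 \right)}}{o{\left(-195,587 \right)}} = \frac{-293 - 291}{-344} = \left(-584\right) \left(- \frac{1}{344}\right) = \frac{73}{43}$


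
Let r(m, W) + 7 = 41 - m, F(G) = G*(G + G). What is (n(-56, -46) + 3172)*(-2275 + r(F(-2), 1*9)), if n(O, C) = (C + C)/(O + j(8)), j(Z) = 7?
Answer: -349764480/49 ≈ -7.1380e+6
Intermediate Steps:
F(G) = 2*G² (F(G) = G*(2*G) = 2*G²)
r(m, W) = 34 - m (r(m, W) = -7 + (41 - m) = 34 - m)
n(O, C) = 2*C/(7 + O) (n(O, C) = (C + C)/(O + 7) = (2*C)/(7 + O) = 2*C/(7 + O))
(n(-56, -46) + 3172)*(-2275 + r(F(-2), 1*9)) = (2*(-46)/(7 - 56) + 3172)*(-2275 + (34 - 2*(-2)²)) = (2*(-46)/(-49) + 3172)*(-2275 + (34 - 2*4)) = (2*(-46)*(-1/49) + 3172)*(-2275 + (34 - 1*8)) = (92/49 + 3172)*(-2275 + (34 - 8)) = 155520*(-2275 + 26)/49 = (155520/49)*(-2249) = -349764480/49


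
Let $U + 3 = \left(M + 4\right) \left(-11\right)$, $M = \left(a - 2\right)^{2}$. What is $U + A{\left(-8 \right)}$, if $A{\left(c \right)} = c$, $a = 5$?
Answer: $-154$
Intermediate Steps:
$M = 9$ ($M = \left(5 - 2\right)^{2} = 3^{2} = 9$)
$U = -146$ ($U = -3 + \left(9 + 4\right) \left(-11\right) = -3 + 13 \left(-11\right) = -3 - 143 = -146$)
$U + A{\left(-8 \right)} = -146 - 8 = -154$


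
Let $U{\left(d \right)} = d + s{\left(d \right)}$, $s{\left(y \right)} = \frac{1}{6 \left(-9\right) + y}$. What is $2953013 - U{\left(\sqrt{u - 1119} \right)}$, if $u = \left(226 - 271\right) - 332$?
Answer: $\frac{5906134 \sqrt{374} + 159461207 i}{2 \left(\sqrt{374} + 27 i\right)} \approx 2.953 \cdot 10^{6} - 38.67 i$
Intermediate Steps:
$u = -377$ ($u = -45 - 332 = -377$)
$s{\left(y \right)} = \frac{1}{-54 + y}$
$U{\left(d \right)} = d + \frac{1}{-54 + d}$
$2953013 - U{\left(\sqrt{u - 1119} \right)} = 2953013 - \frac{1 + \sqrt{-377 - 1119} \left(-54 + \sqrt{-377 - 1119}\right)}{-54 + \sqrt{-377 - 1119}} = 2953013 - \frac{1 + \sqrt{-1496} \left(-54 + \sqrt{-1496}\right)}{-54 + \sqrt{-1496}} = 2953013 - \frac{1 + 2 i \sqrt{374} \left(-54 + 2 i \sqrt{374}\right)}{-54 + 2 i \sqrt{374}}$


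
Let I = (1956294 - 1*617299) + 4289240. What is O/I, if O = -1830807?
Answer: -1830807/5628235 ≈ -0.32529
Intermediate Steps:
I = 5628235 (I = (1956294 - 617299) + 4289240 = 1338995 + 4289240 = 5628235)
O/I = -1830807/5628235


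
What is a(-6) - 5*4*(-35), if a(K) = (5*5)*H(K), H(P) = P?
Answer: 550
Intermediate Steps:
a(K) = 25*K (a(K) = (5*5)*K = 25*K)
a(-6) - 5*4*(-35) = 25*(-6) - 5*4*(-35) = -150 - 20*(-35) = -150 + 700 = 550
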